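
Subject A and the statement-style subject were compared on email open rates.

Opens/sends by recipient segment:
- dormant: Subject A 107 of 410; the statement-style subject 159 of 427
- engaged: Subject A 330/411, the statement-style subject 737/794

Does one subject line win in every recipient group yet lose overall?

No

Dormant: Subject A 107/410 = 26.1%, the statement-style subject 159/427 = 37.2% → the statement-style subject
Engaged: Subject A 330/411 = 80.3%, the statement-style subject 737/794 = 92.8% → the statement-style subject
Overall: Subject A 437/821 = 53.2%, the statement-style subject 896/1221 = 73.4% → the statement-style subject
The statement-style subject wins overall and in every recipient group — no reversal.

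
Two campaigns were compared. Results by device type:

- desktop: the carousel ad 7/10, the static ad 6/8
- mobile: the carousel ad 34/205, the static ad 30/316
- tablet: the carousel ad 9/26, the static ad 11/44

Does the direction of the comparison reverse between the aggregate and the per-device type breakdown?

No

Desktop: the carousel ad 7/10 = 70.0%, the static ad 6/8 = 75.0% → the static ad
Mobile: the carousel ad 34/205 = 16.6%, the static ad 30/316 = 9.5% → the carousel ad
Tablet: the carousel ad 9/26 = 34.6%, the static ad 11/44 = 25.0% → the carousel ad
Overall: the carousel ad 50/241 = 20.7%, the static ad 47/368 = 12.8% → the carousel ad
Neither sweeps: the carousel ad wins 2 of 3 groups, the static ad wins 1. The carousel ad wins overall but not every group — no Simpson reversal.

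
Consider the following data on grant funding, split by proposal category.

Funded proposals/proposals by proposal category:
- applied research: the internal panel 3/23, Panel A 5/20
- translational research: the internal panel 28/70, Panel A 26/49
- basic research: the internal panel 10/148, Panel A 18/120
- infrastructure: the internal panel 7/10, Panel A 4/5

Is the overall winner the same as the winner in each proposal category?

Yes

Applied research: the internal panel 3/23 = 13.0%, Panel A 5/20 = 25.0% → Panel A
Translational research: the internal panel 28/70 = 40.0%, Panel A 26/49 = 53.1% → Panel A
Basic research: the internal panel 10/148 = 6.8%, Panel A 18/120 = 15.0% → Panel A
Infrastructure: the internal panel 7/10 = 70.0%, Panel A 4/5 = 80.0% → Panel A
Overall: the internal panel 48/251 = 19.1%, Panel A 53/194 = 27.3% → Panel A
Panel A wins overall and in every proposal group — no reversal.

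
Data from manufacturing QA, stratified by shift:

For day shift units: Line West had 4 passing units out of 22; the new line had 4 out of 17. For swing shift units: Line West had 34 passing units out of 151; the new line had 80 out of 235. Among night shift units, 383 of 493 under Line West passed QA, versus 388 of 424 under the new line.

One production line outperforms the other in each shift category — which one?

the new line

Day shift: Line West 4/22 = 18.2%, the new line 4/17 = 23.5% → the new line
Swing shift: Line West 34/151 = 22.5%, the new line 80/235 = 34.0% → the new line
Night shift: Line West 383/493 = 77.7%, the new line 388/424 = 91.5% → the new line
The new line has the higher rate in all 3 groups.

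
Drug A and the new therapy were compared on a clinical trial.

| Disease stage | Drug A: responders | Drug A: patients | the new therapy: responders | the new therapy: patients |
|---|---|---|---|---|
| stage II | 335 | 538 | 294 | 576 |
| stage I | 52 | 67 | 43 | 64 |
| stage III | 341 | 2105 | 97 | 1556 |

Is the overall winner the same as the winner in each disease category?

Yes

Stage II: Drug A 335/538 = 62.3%, the new therapy 294/576 = 51.0% → Drug A
Stage I: Drug A 52/67 = 77.6%, the new therapy 43/64 = 67.2% → Drug A
Stage III: Drug A 341/2105 = 16.2%, the new therapy 97/1556 = 6.2% → Drug A
Overall: Drug A 728/2710 = 26.9%, the new therapy 434/2196 = 19.8% → Drug A
Drug A wins overall and in every disease group — no reversal.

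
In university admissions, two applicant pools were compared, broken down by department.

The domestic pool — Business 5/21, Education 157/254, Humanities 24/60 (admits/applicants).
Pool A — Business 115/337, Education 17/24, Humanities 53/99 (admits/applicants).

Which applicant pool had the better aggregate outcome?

the domestic pool

Business: the domestic pool 5/21 = 23.8%, Pool A 115/337 = 34.1% → Pool A
Education: the domestic pool 157/254 = 61.8%, Pool A 17/24 = 70.8% → Pool A
Humanities: the domestic pool 24/60 = 40.0%, Pool A 53/99 = 53.5% → Pool A
Overall: the domestic pool 186/335 = 55.5%, Pool A 185/460 = 40.2% → the domestic pool
(Pool A wins every department group but the domestic pool wins overall — Pool A's applicants skew toward the low-rate Business group.)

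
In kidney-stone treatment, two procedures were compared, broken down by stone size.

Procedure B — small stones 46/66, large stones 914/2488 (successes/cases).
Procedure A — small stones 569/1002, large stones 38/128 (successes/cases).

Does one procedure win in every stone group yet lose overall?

Yes

Small stones: Procedure B 46/66 = 69.7%, Procedure A 569/1002 = 56.8% → Procedure B
Large stones: Procedure B 914/2488 = 36.7%, Procedure A 38/128 = 29.7% → Procedure B
Overall: Procedure B 960/2554 = 37.6%, Procedure A 607/1130 = 53.7% → Procedure A
Procedure B wins each stone group but Procedure A wins overall — the comparison reverses. Procedure B's cases skew toward large stones, which has a lower base rate.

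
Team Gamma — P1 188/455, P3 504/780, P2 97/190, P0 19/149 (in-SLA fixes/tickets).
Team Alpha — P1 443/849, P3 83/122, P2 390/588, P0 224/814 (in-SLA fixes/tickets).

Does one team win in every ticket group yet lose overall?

Yes

P1: Team Gamma 188/455 = 41.3%, Team Alpha 443/849 = 52.2% → Team Alpha
P3: Team Gamma 504/780 = 64.6%, Team Alpha 83/122 = 68.0% → Team Alpha
P2: Team Gamma 97/190 = 51.1%, Team Alpha 390/588 = 66.3% → Team Alpha
P0: Team Gamma 19/149 = 12.8%, Team Alpha 224/814 = 27.5% → Team Alpha
Overall: Team Gamma 808/1574 = 51.3%, Team Alpha 1140/2373 = 48.0% → Team Gamma
Team Alpha wins each ticket group but Team Gamma wins overall — the comparison reverses. Team Alpha's tickets skew toward P0, which has a lower base rate.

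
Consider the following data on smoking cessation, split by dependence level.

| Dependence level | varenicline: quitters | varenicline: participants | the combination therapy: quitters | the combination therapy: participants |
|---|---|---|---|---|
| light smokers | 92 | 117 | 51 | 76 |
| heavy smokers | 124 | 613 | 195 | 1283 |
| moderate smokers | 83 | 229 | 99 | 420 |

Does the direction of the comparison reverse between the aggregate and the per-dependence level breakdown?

No

Light smokers: varenicline 92/117 = 78.6%, the combination therapy 51/76 = 67.1% → varenicline
Heavy smokers: varenicline 124/613 = 20.2%, the combination therapy 195/1283 = 15.2% → varenicline
Moderate smokers: varenicline 83/229 = 36.2%, the combination therapy 99/420 = 23.6% → varenicline
Overall: varenicline 299/959 = 31.2%, the combination therapy 345/1779 = 19.4% → varenicline
Varenicline wins overall and in every dependence group — no reversal.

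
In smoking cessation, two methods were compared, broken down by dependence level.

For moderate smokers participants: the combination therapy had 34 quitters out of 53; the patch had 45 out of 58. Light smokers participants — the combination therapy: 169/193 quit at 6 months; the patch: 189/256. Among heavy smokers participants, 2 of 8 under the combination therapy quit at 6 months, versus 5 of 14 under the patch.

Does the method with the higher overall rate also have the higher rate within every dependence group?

No

Moderate smokers: the combination therapy 34/53 = 64.2%, the patch 45/58 = 77.6% → the patch
Light smokers: the combination therapy 169/193 = 87.6%, the patch 189/256 = 73.8% → the combination therapy
Heavy smokers: the combination therapy 2/8 = 25.0%, the patch 5/14 = 35.7% → the patch
Overall: the combination therapy 205/254 = 80.7%, the patch 239/328 = 72.9% → the combination therapy
Neither sweeps: the combination therapy wins 1 of 3 groups, the patch wins 2. The combination therapy wins overall but not every group — no Simpson reversal.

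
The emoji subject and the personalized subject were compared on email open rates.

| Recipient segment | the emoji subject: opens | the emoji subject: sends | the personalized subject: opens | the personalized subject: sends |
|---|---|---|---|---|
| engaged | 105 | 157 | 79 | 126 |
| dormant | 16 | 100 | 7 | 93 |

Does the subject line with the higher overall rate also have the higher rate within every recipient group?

Yes

Engaged: the emoji subject 105/157 = 66.9%, the personalized subject 79/126 = 62.7% → the emoji subject
Dormant: the emoji subject 16/100 = 16.0%, the personalized subject 7/93 = 7.5% → the emoji subject
Overall: the emoji subject 121/257 = 47.1%, the personalized subject 86/219 = 39.3% → the emoji subject
The emoji subject wins overall and in every recipient group — no reversal.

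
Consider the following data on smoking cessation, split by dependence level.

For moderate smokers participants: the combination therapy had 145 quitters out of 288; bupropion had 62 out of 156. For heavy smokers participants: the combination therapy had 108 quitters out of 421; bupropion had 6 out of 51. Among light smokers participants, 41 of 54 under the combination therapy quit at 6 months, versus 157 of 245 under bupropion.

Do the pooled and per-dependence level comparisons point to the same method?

Moderate smokers: the combination therapy 145/288 = 50.3%, bupropion 62/156 = 39.7% → the combination therapy
Heavy smokers: the combination therapy 108/421 = 25.7%, bupropion 6/51 = 11.8% → the combination therapy
Light smokers: the combination therapy 41/54 = 75.9%, bupropion 157/245 = 64.1% → the combination therapy
Overall: the combination therapy 294/763 = 38.5%, bupropion 225/452 = 49.8% → bupropion
The combination therapy wins each dependence group but bupropion wins overall — the comparison reverses. The combination therapy's participants skew toward heavy smokers, which has a lower base rate.

No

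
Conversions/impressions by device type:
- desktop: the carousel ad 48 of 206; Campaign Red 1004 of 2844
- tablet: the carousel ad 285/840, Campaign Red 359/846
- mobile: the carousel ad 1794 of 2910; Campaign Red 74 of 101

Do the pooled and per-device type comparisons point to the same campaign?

Desktop: the carousel ad 48/206 = 23.3%, Campaign Red 1004/2844 = 35.3% → Campaign Red
Tablet: the carousel ad 285/840 = 33.9%, Campaign Red 359/846 = 42.4% → Campaign Red
Mobile: the carousel ad 1794/2910 = 61.6%, Campaign Red 74/101 = 73.3% → Campaign Red
Overall: the carousel ad 2127/3956 = 53.8%, Campaign Red 1437/3791 = 37.9% → the carousel ad
Campaign Red wins each device group but the carousel ad wins overall — the comparison reverses. Campaign Red's impressions skew toward desktop, which has a lower base rate.

No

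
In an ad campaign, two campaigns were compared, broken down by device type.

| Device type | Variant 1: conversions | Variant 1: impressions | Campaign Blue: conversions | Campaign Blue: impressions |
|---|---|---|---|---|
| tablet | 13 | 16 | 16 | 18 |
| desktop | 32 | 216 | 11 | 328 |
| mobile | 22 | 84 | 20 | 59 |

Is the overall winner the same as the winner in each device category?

Tablet: Variant 1 13/16 = 81.2%, Campaign Blue 16/18 = 88.9% → Campaign Blue
Desktop: Variant 1 32/216 = 14.8%, Campaign Blue 11/328 = 3.4% → Variant 1
Mobile: Variant 1 22/84 = 26.2%, Campaign Blue 20/59 = 33.9% → Campaign Blue
Overall: Variant 1 67/316 = 21.2%, Campaign Blue 47/405 = 11.6% → Variant 1
Neither sweeps: Variant 1 wins 1 of 3 groups, Campaign Blue wins 2. Variant 1 wins overall but not every group — no Simpson reversal.

No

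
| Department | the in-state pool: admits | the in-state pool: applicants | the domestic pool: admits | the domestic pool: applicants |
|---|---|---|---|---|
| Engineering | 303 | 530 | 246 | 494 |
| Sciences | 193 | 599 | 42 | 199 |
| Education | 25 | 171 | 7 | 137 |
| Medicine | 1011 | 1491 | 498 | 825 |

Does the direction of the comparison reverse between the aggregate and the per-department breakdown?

Engineering: the in-state pool 303/530 = 57.2%, the domestic pool 246/494 = 49.8% → the in-state pool
Sciences: the in-state pool 193/599 = 32.2%, the domestic pool 42/199 = 21.1% → the in-state pool
Education: the in-state pool 25/171 = 14.6%, the domestic pool 7/137 = 5.1% → the in-state pool
Medicine: the in-state pool 1011/1491 = 67.8%, the domestic pool 498/825 = 60.4% → the in-state pool
Overall: the in-state pool 1532/2791 = 54.9%, the domestic pool 793/1655 = 47.9% → the in-state pool
The in-state pool wins overall and in every department group — no reversal.

No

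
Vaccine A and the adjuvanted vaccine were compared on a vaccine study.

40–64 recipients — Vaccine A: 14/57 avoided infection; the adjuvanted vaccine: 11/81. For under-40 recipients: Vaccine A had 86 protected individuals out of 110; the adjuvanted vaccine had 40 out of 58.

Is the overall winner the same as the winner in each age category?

Yes

40–64: Vaccine A 14/57 = 24.6%, the adjuvanted vaccine 11/81 = 13.6% → Vaccine A
Under-40: Vaccine A 86/110 = 78.2%, the adjuvanted vaccine 40/58 = 69.0% → Vaccine A
Overall: Vaccine A 100/167 = 59.9%, the adjuvanted vaccine 51/139 = 36.7% → Vaccine A
Vaccine A wins overall and in every age group — no reversal.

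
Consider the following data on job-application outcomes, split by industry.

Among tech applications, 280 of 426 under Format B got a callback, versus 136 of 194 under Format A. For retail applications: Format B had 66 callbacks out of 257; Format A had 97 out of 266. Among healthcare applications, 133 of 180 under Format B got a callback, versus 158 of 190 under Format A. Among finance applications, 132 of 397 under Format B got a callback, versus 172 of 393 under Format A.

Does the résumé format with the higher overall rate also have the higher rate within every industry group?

Yes

Tech: Format B 280/426 = 65.7%, Format A 136/194 = 70.1% → Format A
Retail: Format B 66/257 = 25.7%, Format A 97/266 = 36.5% → Format A
Healthcare: Format B 133/180 = 73.9%, Format A 158/190 = 83.2% → Format A
Finance: Format B 132/397 = 33.2%, Format A 172/393 = 43.8% → Format A
Overall: Format B 611/1260 = 48.5%, Format A 563/1043 = 54.0% → Format A
Format A wins overall and in every industry group — no reversal.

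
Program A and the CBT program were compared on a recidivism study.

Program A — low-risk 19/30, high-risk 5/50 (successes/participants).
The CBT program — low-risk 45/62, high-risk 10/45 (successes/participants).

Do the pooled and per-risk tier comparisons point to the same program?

Yes

Low-risk: Program A 19/30 = 63.3%, the CBT program 45/62 = 72.6% → the CBT program
High-risk: Program A 5/50 = 10.0%, the CBT program 10/45 = 22.2% → the CBT program
Overall: Program A 24/80 = 30.0%, the CBT program 55/107 = 51.4% → the CBT program
The CBT program wins overall and in every risk group — no reversal.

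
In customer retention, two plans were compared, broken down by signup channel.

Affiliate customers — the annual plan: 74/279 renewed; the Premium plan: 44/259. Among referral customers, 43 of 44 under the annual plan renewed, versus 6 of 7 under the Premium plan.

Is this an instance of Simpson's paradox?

No

Affiliate: the annual plan 74/279 = 26.5%, the Premium plan 44/259 = 17.0% → the annual plan
Referral: the annual plan 43/44 = 97.7%, the Premium plan 6/7 = 85.7% → the annual plan
Overall: the annual plan 117/323 = 36.2%, the Premium plan 50/266 = 18.8% → the annual plan
The annual plan wins overall and in every signup group — no reversal.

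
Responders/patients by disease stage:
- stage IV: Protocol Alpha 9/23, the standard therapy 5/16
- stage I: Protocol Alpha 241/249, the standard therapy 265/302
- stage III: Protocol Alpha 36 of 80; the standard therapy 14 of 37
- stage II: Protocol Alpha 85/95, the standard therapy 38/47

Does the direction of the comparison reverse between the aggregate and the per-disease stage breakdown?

No

Stage IV: Protocol Alpha 9/23 = 39.1%, the standard therapy 5/16 = 31.2% → Protocol Alpha
Stage I: Protocol Alpha 241/249 = 96.8%, the standard therapy 265/302 = 87.7% → Protocol Alpha
Stage III: Protocol Alpha 36/80 = 45.0%, the standard therapy 14/37 = 37.8% → Protocol Alpha
Stage II: Protocol Alpha 85/95 = 89.5%, the standard therapy 38/47 = 80.9% → Protocol Alpha
Overall: Protocol Alpha 371/447 = 83.0%, the standard therapy 322/402 = 80.1% → Protocol Alpha
Protocol Alpha wins overall and in every disease group — no reversal.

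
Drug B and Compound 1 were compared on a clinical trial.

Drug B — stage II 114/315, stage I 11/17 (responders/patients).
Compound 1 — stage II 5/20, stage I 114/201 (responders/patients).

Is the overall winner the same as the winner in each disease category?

Stage II: Drug B 114/315 = 36.2%, Compound 1 5/20 = 25.0% → Drug B
Stage I: Drug B 11/17 = 64.7%, Compound 1 114/201 = 56.7% → Drug B
Overall: Drug B 125/332 = 37.7%, Compound 1 119/221 = 53.8% → Compound 1
Drug B wins each disease group but Compound 1 wins overall — the comparison reverses. Drug B's patients skew toward stage II, which has a lower base rate.

No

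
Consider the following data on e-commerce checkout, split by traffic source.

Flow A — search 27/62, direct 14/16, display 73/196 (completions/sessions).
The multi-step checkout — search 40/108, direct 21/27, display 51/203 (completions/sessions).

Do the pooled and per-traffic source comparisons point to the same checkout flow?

Search: Flow A 27/62 = 43.5%, the multi-step checkout 40/108 = 37.0% → Flow A
Direct: Flow A 14/16 = 87.5%, the multi-step checkout 21/27 = 77.8% → Flow A
Display: Flow A 73/196 = 37.2%, the multi-step checkout 51/203 = 25.1% → Flow A
Overall: Flow A 114/274 = 41.6%, the multi-step checkout 112/338 = 33.1% → Flow A
Flow A wins overall and in every traffic group — no reversal.

Yes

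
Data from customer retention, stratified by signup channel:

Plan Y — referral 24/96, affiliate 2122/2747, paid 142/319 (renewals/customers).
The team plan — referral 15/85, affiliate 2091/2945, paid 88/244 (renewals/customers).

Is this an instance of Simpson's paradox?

Referral: Plan Y 24/96 = 25.0%, the team plan 15/85 = 17.6% → Plan Y
Affiliate: Plan Y 2122/2747 = 77.2%, the team plan 2091/2945 = 71.0% → Plan Y
Paid: Plan Y 142/319 = 44.5%, the team plan 88/244 = 36.1% → Plan Y
Overall: Plan Y 2288/3162 = 72.4%, the team plan 2194/3274 = 67.0% → Plan Y
Plan Y wins overall and in every signup group — no reversal.

No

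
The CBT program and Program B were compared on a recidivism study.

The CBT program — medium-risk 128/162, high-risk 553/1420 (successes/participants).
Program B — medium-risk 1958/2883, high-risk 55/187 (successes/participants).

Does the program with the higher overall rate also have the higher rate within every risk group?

Medium-risk: the CBT program 128/162 = 79.0%, Program B 1958/2883 = 67.9% → the CBT program
High-risk: the CBT program 553/1420 = 38.9%, Program B 55/187 = 29.4% → the CBT program
Overall: the CBT program 681/1582 = 43.0%, Program B 2013/3070 = 65.6% → Program B
The CBT program wins each risk group but Program B wins overall — the comparison reverses. The CBT program's participants skew toward high-risk, which has a lower base rate.

No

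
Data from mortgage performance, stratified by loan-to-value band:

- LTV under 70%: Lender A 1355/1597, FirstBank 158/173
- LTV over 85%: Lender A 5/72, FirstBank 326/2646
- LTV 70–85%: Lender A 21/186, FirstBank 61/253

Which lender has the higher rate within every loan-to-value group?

FirstBank

LTV under 70%: Lender A 1355/1597 = 84.8%, FirstBank 158/173 = 91.3% → FirstBank
LTV over 85%: Lender A 5/72 = 6.9%, FirstBank 326/2646 = 12.3% → FirstBank
LTV 70–85%: Lender A 21/186 = 11.3%, FirstBank 61/253 = 24.1% → FirstBank
FirstBank has the higher rate in all 3 groups.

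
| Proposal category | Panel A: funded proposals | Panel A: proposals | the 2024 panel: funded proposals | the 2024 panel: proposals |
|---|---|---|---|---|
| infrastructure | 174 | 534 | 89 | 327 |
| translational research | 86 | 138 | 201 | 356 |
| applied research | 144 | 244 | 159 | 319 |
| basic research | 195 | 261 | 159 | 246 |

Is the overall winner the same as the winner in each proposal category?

Infrastructure: Panel A 174/534 = 32.6%, the 2024 panel 89/327 = 27.2% → Panel A
Translational research: Panel A 86/138 = 62.3%, the 2024 panel 201/356 = 56.5% → Panel A
Applied research: Panel A 144/244 = 59.0%, the 2024 panel 159/319 = 49.8% → Panel A
Basic research: Panel A 195/261 = 74.7%, the 2024 panel 159/246 = 64.6% → Panel A
Overall: Panel A 599/1177 = 50.9%, the 2024 panel 608/1248 = 48.7% → Panel A
Panel A wins overall and in every proposal group — no reversal.

Yes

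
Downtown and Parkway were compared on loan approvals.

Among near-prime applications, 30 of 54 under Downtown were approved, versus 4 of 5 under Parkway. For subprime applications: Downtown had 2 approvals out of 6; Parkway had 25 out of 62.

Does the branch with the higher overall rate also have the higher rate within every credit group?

Near-prime: Downtown 30/54 = 55.6%, Parkway 4/5 = 80.0% → Parkway
Subprime: Downtown 2/6 = 33.3%, Parkway 25/62 = 40.3% → Parkway
Overall: Downtown 32/60 = 53.3%, Parkway 29/67 = 43.3% → Downtown
Parkway wins each credit group but Downtown wins overall — the comparison reverses. Parkway's applications skew toward subprime, which has a lower base rate.

No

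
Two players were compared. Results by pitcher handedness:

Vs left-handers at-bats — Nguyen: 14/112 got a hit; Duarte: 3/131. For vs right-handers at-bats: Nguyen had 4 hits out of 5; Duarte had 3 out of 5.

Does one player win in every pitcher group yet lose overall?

No

Vs left-handers: Nguyen 14/112 = 12.5%, Duarte 3/131 = 2.3% → Nguyen
Vs right-handers: Nguyen 4/5 = 80.0%, Duarte 3/5 = 60.0% → Nguyen
Overall: Nguyen 18/117 = 15.4%, Duarte 6/136 = 4.4% → Nguyen
Nguyen wins overall and in every pitcher group — no reversal.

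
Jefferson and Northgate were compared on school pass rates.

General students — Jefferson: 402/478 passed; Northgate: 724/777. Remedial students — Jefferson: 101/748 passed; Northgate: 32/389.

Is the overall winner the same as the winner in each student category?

General: Jefferson 402/478 = 84.1%, Northgate 724/777 = 93.2% → Northgate
Remedial: Jefferson 101/748 = 13.5%, Northgate 32/389 = 8.2% → Jefferson
Overall: Jefferson 503/1226 = 41.0%, Northgate 756/1166 = 64.8% → Northgate
Neither sweeps: Jefferson wins 1 of 2 groups, Northgate wins 1. Northgate wins overall but not every group — no Simpson reversal.

No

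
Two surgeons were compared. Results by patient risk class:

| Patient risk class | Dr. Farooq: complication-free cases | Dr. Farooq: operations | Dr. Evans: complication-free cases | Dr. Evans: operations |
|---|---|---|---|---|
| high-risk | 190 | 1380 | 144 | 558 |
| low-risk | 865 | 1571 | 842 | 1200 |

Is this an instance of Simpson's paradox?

No

High-risk: Dr. Farooq 190/1380 = 13.8%, Dr. Evans 144/558 = 25.8% → Dr. Evans
Low-risk: Dr. Farooq 865/1571 = 55.1%, Dr. Evans 842/1200 = 70.2% → Dr. Evans
Overall: Dr. Farooq 1055/2951 = 35.8%, Dr. Evans 986/1758 = 56.1% → Dr. Evans
Dr. Evans wins overall and in every patient risk group — no reversal.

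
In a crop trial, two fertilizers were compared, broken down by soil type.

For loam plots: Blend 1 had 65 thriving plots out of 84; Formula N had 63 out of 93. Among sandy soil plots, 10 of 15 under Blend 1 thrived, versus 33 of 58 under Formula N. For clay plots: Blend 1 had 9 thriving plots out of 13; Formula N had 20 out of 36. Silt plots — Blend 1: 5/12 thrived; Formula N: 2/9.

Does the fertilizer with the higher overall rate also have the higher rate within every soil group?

Yes

Loam: Blend 1 65/84 = 77.4%, Formula N 63/93 = 67.7% → Blend 1
Sandy soil: Blend 1 10/15 = 66.7%, Formula N 33/58 = 56.9% → Blend 1
Clay: Blend 1 9/13 = 69.2%, Formula N 20/36 = 55.6% → Blend 1
Silt: Blend 1 5/12 = 41.7%, Formula N 2/9 = 22.2% → Blend 1
Overall: Blend 1 89/124 = 71.8%, Formula N 118/196 = 60.2% → Blend 1
Blend 1 wins overall and in every soil group — no reversal.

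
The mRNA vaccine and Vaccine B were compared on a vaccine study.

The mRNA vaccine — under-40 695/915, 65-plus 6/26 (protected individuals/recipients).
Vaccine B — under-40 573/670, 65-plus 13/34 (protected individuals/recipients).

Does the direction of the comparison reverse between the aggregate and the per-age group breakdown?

Under-40: the mRNA vaccine 695/915 = 76.0%, Vaccine B 573/670 = 85.5% → Vaccine B
65-plus: the mRNA vaccine 6/26 = 23.1%, Vaccine B 13/34 = 38.2% → Vaccine B
Overall: the mRNA vaccine 701/941 = 74.5%, Vaccine B 586/704 = 83.2% → Vaccine B
Vaccine B wins overall and in every age group — no reversal.

No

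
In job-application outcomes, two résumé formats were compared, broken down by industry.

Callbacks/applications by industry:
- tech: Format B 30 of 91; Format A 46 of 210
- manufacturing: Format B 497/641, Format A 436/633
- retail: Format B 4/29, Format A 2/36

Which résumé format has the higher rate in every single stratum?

Format B

Tech: Format B 30/91 = 33.0%, Format A 46/210 = 21.9% → Format B
Manufacturing: Format B 497/641 = 77.5%, Format A 436/633 = 68.9% → Format B
Retail: Format B 4/29 = 13.8%, Format A 2/36 = 5.6% → Format B
Format B has the higher rate in all 3 groups.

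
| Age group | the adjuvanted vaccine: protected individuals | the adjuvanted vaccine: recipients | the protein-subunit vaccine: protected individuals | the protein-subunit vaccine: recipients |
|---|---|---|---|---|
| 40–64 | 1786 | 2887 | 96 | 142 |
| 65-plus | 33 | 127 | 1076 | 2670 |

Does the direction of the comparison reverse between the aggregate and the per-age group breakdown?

Yes

40–64: the adjuvanted vaccine 1786/2887 = 61.9%, the protein-subunit vaccine 96/142 = 67.6% → the protein-subunit vaccine
65-plus: the adjuvanted vaccine 33/127 = 26.0%, the protein-subunit vaccine 1076/2670 = 40.3% → the protein-subunit vaccine
Overall: the adjuvanted vaccine 1819/3014 = 60.4%, the protein-subunit vaccine 1172/2812 = 41.7% → the adjuvanted vaccine
The protein-subunit vaccine wins each age group but the adjuvanted vaccine wins overall — the comparison reverses. The protein-subunit vaccine's recipients skew toward 65-plus, which has a lower base rate.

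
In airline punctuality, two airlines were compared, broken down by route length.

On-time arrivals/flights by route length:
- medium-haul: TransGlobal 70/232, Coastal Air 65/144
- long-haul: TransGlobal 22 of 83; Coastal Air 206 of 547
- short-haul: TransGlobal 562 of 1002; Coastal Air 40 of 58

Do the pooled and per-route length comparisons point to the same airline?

No

Medium-haul: TransGlobal 70/232 = 30.2%, Coastal Air 65/144 = 45.1% → Coastal Air
Long-haul: TransGlobal 22/83 = 26.5%, Coastal Air 206/547 = 37.7% → Coastal Air
Short-haul: TransGlobal 562/1002 = 56.1%, Coastal Air 40/58 = 69.0% → Coastal Air
Overall: TransGlobal 654/1317 = 49.7%, Coastal Air 311/749 = 41.5% → TransGlobal
Coastal Air wins each route group but TransGlobal wins overall — the comparison reverses. Coastal Air's flights skew toward long-haul, which has a lower base rate.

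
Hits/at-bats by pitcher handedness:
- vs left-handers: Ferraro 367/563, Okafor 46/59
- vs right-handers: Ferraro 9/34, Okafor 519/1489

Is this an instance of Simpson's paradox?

Vs left-handers: Ferraro 367/563 = 65.2%, Okafor 46/59 = 78.0% → Okafor
Vs right-handers: Ferraro 9/34 = 26.5%, Okafor 519/1489 = 34.9% → Okafor
Overall: Ferraro 376/597 = 63.0%, Okafor 565/1548 = 36.5% → Ferraro
Okafor wins each pitcher group but Ferraro wins overall — the comparison reverses. Okafor's at-bats skew toward vs right-handers, which has a lower base rate.

Yes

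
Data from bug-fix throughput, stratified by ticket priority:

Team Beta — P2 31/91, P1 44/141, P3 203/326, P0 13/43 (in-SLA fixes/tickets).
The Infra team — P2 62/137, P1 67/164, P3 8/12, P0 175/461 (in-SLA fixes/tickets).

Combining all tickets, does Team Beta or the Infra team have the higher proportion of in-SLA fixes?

Team Beta

P2: Team Beta 31/91 = 34.1%, the Infra team 62/137 = 45.3% → the Infra team
P1: Team Beta 44/141 = 31.2%, the Infra team 67/164 = 40.9% → the Infra team
P3: Team Beta 203/326 = 62.3%, the Infra team 8/12 = 66.7% → the Infra team
P0: Team Beta 13/43 = 30.2%, the Infra team 175/461 = 38.0% → the Infra team
Overall: Team Beta 291/601 = 48.4%, the Infra team 312/774 = 40.3% → Team Beta
(The Infra team wins every ticket group but Team Beta wins overall — the Infra team's tickets skew toward the low-rate P0 group.)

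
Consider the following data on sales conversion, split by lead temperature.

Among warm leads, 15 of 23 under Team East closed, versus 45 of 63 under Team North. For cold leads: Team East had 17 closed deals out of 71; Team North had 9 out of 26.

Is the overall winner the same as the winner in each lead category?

Warm: Team East 15/23 = 65.2%, Team North 45/63 = 71.4% → Team North
Cold: Team East 17/71 = 23.9%, Team North 9/26 = 34.6% → Team North
Overall: Team East 32/94 = 34.0%, Team North 54/89 = 60.7% → Team North
Team North wins overall and in every lead group — no reversal.

Yes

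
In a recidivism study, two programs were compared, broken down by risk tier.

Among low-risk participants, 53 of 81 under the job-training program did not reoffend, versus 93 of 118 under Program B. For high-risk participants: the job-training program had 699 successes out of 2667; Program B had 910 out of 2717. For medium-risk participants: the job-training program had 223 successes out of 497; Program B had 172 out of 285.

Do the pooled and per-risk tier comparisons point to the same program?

Yes

Low-risk: the job-training program 53/81 = 65.4%, Program B 93/118 = 78.8% → Program B
High-risk: the job-training program 699/2667 = 26.2%, Program B 910/2717 = 33.5% → Program B
Medium-risk: the job-training program 223/497 = 44.9%, Program B 172/285 = 60.4% → Program B
Overall: the job-training program 975/3245 = 30.0%, Program B 1175/3120 = 37.7% → Program B
Program B wins overall and in every risk group — no reversal.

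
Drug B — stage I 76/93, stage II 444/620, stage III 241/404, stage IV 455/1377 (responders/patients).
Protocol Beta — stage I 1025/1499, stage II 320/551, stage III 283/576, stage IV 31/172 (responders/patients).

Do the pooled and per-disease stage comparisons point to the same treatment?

Stage I: Drug B 76/93 = 81.7%, Protocol Beta 1025/1499 = 68.4% → Drug B
Stage II: Drug B 444/620 = 71.6%, Protocol Beta 320/551 = 58.1% → Drug B
Stage III: Drug B 241/404 = 59.7%, Protocol Beta 283/576 = 49.1% → Drug B
Stage IV: Drug B 455/1377 = 33.0%, Protocol Beta 31/172 = 18.0% → Drug B
Overall: Drug B 1216/2494 = 48.8%, Protocol Beta 1659/2798 = 59.3% → Protocol Beta
Drug B wins each disease group but Protocol Beta wins overall — the comparison reverses. Drug B's patients skew toward stage IV, which has a lower base rate.

No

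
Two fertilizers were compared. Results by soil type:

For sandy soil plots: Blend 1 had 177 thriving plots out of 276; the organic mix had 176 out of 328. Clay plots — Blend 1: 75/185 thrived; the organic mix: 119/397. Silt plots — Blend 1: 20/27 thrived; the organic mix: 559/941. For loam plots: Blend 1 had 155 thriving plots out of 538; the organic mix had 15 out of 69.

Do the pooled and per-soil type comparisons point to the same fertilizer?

No

Sandy soil: Blend 1 177/276 = 64.1%, the organic mix 176/328 = 53.7% → Blend 1
Clay: Blend 1 75/185 = 40.5%, the organic mix 119/397 = 30.0% → Blend 1
Silt: Blend 1 20/27 = 74.1%, the organic mix 559/941 = 59.4% → Blend 1
Loam: Blend 1 155/538 = 28.8%, the organic mix 15/69 = 21.7% → Blend 1
Overall: Blend 1 427/1026 = 41.6%, the organic mix 869/1735 = 50.1% → the organic mix
Blend 1 wins each soil group but the organic mix wins overall — the comparison reverses. Blend 1's plots skew toward loam, which has a lower base rate.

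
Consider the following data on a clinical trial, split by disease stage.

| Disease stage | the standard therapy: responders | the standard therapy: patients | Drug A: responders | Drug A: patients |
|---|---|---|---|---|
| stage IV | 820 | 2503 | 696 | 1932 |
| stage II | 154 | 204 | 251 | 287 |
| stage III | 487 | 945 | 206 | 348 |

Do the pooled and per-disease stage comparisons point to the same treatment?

Yes

Stage IV: the standard therapy 820/2503 = 32.8%, Drug A 696/1932 = 36.0% → Drug A
Stage II: the standard therapy 154/204 = 75.5%, Drug A 251/287 = 87.5% → Drug A
Stage III: the standard therapy 487/945 = 51.5%, Drug A 206/348 = 59.2% → Drug A
Overall: the standard therapy 1461/3652 = 40.0%, Drug A 1153/2567 = 44.9% → Drug A
Drug A wins overall and in every disease group — no reversal.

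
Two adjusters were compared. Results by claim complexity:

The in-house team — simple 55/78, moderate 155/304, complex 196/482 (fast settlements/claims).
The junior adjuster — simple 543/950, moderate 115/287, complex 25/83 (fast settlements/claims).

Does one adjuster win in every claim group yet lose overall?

Yes

Simple: the in-house team 55/78 = 70.5%, the junior adjuster 543/950 = 57.2% → the in-house team
Moderate: the in-house team 155/304 = 51.0%, the junior adjuster 115/287 = 40.1% → the in-house team
Complex: the in-house team 196/482 = 40.7%, the junior adjuster 25/83 = 30.1% → the in-house team
Overall: the in-house team 406/864 = 47.0%, the junior adjuster 683/1320 = 51.7% → the junior adjuster
The in-house team wins each claim group but the junior adjuster wins overall — the comparison reverses. The in-house team's claims skew toward complex, which has a lower base rate.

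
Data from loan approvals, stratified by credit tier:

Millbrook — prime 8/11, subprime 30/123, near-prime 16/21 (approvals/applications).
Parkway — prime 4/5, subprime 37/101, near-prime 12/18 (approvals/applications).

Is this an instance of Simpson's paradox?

Prime: Millbrook 8/11 = 72.7%, Parkway 4/5 = 80.0% → Parkway
Subprime: Millbrook 30/123 = 24.4%, Parkway 37/101 = 36.6% → Parkway
Near-prime: Millbrook 16/21 = 76.2%, Parkway 12/18 = 66.7% → Millbrook
Overall: Millbrook 54/155 = 34.8%, Parkway 53/124 = 42.7% → Parkway
Neither sweeps: Millbrook wins 1 of 3 groups, Parkway wins 2. Parkway wins overall but not every group — no Simpson reversal.

No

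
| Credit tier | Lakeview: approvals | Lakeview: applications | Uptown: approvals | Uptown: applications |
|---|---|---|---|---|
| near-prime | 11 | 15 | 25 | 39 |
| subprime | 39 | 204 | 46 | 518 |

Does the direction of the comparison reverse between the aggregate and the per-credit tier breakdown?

No

Near-prime: Lakeview 11/15 = 73.3%, Uptown 25/39 = 64.1% → Lakeview
Subprime: Lakeview 39/204 = 19.1%, Uptown 46/518 = 8.9% → Lakeview
Overall: Lakeview 50/219 = 22.8%, Uptown 71/557 = 12.7% → Lakeview
Lakeview wins overall and in every credit group — no reversal.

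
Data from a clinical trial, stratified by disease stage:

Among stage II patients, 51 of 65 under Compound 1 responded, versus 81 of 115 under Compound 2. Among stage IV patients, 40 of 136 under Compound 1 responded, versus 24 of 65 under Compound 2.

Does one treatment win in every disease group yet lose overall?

Stage II: Compound 1 51/65 = 78.5%, Compound 2 81/115 = 70.4% → Compound 1
Stage IV: Compound 1 40/136 = 29.4%, Compound 2 24/65 = 36.9% → Compound 2
Overall: Compound 1 91/201 = 45.3%, Compound 2 105/180 = 58.3% → Compound 2
Neither sweeps: Compound 1 wins 1 of 2 groups, Compound 2 wins 1. Compound 2 wins overall but not every group — no Simpson reversal.

No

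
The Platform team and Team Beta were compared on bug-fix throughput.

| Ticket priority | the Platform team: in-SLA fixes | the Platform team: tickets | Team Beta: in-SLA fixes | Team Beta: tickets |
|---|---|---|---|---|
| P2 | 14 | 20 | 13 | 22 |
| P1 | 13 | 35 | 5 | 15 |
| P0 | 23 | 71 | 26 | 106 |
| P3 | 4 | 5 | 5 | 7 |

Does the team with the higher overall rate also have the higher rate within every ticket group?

Yes

P2: the Platform team 14/20 = 70.0%, Team Beta 13/22 = 59.1% → the Platform team
P1: the Platform team 13/35 = 37.1%, Team Beta 5/15 = 33.3% → the Platform team
P0: the Platform team 23/71 = 32.4%, Team Beta 26/106 = 24.5% → the Platform team
P3: the Platform team 4/5 = 80.0%, Team Beta 5/7 = 71.4% → the Platform team
Overall: the Platform team 54/131 = 41.2%, Team Beta 49/150 = 32.7% → the Platform team
The Platform team wins overall and in every ticket group — no reversal.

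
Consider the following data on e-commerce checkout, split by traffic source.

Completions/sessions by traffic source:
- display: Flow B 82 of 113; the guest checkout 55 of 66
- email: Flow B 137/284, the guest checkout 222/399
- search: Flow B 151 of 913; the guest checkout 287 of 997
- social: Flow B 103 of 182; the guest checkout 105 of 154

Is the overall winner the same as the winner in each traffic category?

Display: Flow B 82/113 = 72.6%, the guest checkout 55/66 = 83.3% → the guest checkout
Email: Flow B 137/284 = 48.2%, the guest checkout 222/399 = 55.6% → the guest checkout
Search: Flow B 151/913 = 16.5%, the guest checkout 287/997 = 28.8% → the guest checkout
Social: Flow B 103/182 = 56.6%, the guest checkout 105/154 = 68.2% → the guest checkout
Overall: Flow B 473/1492 = 31.7%, the guest checkout 669/1616 = 41.4% → the guest checkout
The guest checkout wins overall and in every traffic group — no reversal.

Yes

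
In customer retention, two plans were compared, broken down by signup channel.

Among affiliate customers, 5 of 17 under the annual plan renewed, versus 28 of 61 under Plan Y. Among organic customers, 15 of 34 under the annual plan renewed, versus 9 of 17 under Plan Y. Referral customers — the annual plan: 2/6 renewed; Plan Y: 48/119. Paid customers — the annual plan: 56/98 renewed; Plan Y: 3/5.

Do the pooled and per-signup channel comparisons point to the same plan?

Affiliate: the annual plan 5/17 = 29.4%, Plan Y 28/61 = 45.9% → Plan Y
Organic: the annual plan 15/34 = 44.1%, Plan Y 9/17 = 52.9% → Plan Y
Referral: the annual plan 2/6 = 33.3%, Plan Y 48/119 = 40.3% → Plan Y
Paid: the annual plan 56/98 = 57.1%, Plan Y 3/5 = 60.0% → Plan Y
Overall: the annual plan 78/155 = 50.3%, Plan Y 88/202 = 43.6% → the annual plan
Plan Y wins each signup group but the annual plan wins overall — the comparison reverses. Plan Y's customers skew toward referral, which has a lower base rate.

No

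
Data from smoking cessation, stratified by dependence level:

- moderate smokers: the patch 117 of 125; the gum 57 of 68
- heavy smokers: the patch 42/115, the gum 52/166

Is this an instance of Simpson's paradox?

No

Moderate smokers: the patch 117/125 = 93.6%, the gum 57/68 = 83.8% → the patch
Heavy smokers: the patch 42/115 = 36.5%, the gum 52/166 = 31.3% → the patch
Overall: the patch 159/240 = 66.2%, the gum 109/234 = 46.6% → the patch
The patch wins overall and in every dependence group — no reversal.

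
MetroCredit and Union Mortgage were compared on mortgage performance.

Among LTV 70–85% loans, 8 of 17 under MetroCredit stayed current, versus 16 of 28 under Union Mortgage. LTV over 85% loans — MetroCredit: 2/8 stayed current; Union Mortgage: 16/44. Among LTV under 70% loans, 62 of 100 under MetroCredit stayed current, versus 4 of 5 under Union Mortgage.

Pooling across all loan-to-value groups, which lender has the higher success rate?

LTV 70–85%: MetroCredit 8/17 = 47.1%, Union Mortgage 16/28 = 57.1% → Union Mortgage
LTV over 85%: MetroCredit 2/8 = 25.0%, Union Mortgage 16/44 = 36.4% → Union Mortgage
LTV under 70%: MetroCredit 62/100 = 62.0%, Union Mortgage 4/5 = 80.0% → Union Mortgage
Overall: MetroCredit 72/125 = 57.6%, Union Mortgage 36/77 = 46.8% → MetroCredit
(Union Mortgage wins every loan-to-value group but MetroCredit wins overall — Union Mortgage's loans skew toward the low-rate LTV over 85% group.)

MetroCredit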